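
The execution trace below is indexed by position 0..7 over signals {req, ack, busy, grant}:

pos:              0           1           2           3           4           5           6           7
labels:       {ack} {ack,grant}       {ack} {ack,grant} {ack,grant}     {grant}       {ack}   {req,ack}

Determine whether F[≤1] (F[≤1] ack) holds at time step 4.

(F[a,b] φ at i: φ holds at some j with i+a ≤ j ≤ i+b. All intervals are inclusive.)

True

Check F[≤1] ack at each j in [4,5]:
  j=4: holds (witness at 4)
  j=5: holds (witness at 6)
Found at j=4 → formula holds.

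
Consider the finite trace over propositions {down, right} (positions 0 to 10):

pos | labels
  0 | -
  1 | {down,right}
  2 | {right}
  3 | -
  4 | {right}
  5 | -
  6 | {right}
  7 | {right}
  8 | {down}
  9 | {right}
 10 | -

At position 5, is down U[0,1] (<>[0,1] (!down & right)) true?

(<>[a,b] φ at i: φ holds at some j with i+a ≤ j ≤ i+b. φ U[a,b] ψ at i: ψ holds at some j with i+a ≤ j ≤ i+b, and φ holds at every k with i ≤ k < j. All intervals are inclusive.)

Holds

Need some j in [5,6] with <>[0,1] (!down & right), and down at every k in [5,j-1].
  j=5: <>[0,1] (!down & right) holds; no prefix to check → satisfied.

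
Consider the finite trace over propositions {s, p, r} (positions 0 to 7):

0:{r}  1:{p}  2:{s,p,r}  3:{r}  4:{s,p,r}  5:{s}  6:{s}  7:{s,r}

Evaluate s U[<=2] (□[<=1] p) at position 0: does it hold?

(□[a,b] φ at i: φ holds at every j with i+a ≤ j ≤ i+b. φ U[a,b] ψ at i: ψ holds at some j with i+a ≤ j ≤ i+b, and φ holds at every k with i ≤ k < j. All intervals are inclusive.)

Does not hold

Need some j in [0,2] with □[<=1] p, and s at every k in [0,j-1].
  j=0: □[<=1] p — fails at 0.
  j=1: □[<=1] p holds, but s fails at k=0 → not this j.
  j=2: □[<=1] p — fails at 3.
No j in the window works → until fails.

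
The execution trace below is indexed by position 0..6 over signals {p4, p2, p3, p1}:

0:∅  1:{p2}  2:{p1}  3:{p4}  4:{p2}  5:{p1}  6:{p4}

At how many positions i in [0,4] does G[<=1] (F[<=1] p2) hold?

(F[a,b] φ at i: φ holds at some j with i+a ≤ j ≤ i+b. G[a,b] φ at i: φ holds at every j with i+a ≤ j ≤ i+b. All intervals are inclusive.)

2

Evaluate at each i in [0,4]:
  i=0: ✓ (all of [0,1])
  i=1: ✗ (fails at j=2)
  i=2: ✗ (fails at j=2)
  i=3: ✓ (all of [3,4])
  i=4: ✗ (fails at j=5)
Positions where it holds: {0, 3} → 2.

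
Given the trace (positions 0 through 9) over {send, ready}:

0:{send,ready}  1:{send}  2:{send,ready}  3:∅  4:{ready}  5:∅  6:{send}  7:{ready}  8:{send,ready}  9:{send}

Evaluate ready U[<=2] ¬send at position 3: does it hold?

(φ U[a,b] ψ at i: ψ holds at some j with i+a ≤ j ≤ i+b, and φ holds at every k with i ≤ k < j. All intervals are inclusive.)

Yes

Need some j in [3,5] with ¬send, and ready at every k in [3,j-1].
  j=3: ¬send holds; no prefix to check → satisfied.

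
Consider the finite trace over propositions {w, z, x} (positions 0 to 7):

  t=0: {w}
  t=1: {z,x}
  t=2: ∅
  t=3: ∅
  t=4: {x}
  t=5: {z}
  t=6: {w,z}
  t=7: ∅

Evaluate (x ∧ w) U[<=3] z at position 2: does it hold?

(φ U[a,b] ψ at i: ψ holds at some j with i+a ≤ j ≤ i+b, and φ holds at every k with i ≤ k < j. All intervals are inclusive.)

Does not hold

Need some j in [2,5] with z, and (x ∧ w) at every k in [2,j-1].
  j=2: z false.
  j=3: z false.
  j=4: z false.
  j=5: z holds, but (x ∧ w) fails at k=2 → not this j.
No j in the window works → until fails.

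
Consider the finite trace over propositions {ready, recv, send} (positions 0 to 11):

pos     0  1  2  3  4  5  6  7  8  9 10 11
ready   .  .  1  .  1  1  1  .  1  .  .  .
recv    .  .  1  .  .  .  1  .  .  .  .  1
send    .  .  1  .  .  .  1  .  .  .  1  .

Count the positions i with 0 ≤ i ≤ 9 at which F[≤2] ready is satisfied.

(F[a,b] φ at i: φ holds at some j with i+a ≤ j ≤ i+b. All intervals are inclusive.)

Evaluate at each i in [0,9]:
  i=0: ✓ (witness j=2)
  i=1: ✓ (witness j=2)
  i=2: ✓ (witness j=2)
  i=3: ✓ (witness j=4)
  i=4: ✓ (witness j=4)
  i=5: ✓ (witness j=5)
  i=6: ✓ (witness j=6)
  i=7: ✓ (witness j=8)
  i=8: ✓ (witness j=8)
  i=9: ✗ (none in [9,11])
Positions where it holds: {0, 1, 2, 3, 4, 5, 6, 7, 8} → 9.

9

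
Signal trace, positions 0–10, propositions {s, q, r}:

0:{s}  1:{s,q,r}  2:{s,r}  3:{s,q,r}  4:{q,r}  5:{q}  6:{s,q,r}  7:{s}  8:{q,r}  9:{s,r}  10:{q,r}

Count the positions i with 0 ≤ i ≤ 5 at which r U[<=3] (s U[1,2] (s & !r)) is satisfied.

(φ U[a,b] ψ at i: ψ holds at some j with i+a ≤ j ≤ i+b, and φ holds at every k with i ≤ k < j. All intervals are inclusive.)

Evaluate at each i in [0,5]:
  i=0: ✗ (no rhs in [0,3])
  i=1: ✗ (no rhs in [1,4])
  i=2: ✗ (no rhs in [2,5])
  i=3: ✗ (lhs fails at k=5 before rhs at j=6)
  i=4: ✗ (lhs fails at k=5 before rhs at j=6)
  i=5: ✗ (lhs fails at k=5 before rhs at j=6)
Positions where it holds: {} → 0.

0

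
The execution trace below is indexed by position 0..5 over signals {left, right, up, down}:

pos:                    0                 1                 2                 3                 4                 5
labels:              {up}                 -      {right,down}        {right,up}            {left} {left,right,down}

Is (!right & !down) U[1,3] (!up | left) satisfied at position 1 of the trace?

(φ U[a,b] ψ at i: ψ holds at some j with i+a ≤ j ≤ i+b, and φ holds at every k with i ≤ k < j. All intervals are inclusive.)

Need some j in [2,4] with (!up | left), and (!right & !down) at every k in [1,j-1].
  j=2: (!up | left) holds; (!right & !down) holds at every k in [1,1] → satisfied.

True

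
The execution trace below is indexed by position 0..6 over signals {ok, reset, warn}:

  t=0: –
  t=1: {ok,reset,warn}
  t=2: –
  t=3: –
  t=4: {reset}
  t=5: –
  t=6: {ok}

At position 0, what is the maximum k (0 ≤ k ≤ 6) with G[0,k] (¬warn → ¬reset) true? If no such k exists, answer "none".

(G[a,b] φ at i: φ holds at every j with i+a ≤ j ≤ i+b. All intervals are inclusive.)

(¬warn → ¬reset) must hold from j=0 onward; find where it first fails.
  j=0: holds
  j=1: holds
  j=2: holds
  j=3: holds
  j=4: fails
Holds on [0,3], so largest k = 3.

3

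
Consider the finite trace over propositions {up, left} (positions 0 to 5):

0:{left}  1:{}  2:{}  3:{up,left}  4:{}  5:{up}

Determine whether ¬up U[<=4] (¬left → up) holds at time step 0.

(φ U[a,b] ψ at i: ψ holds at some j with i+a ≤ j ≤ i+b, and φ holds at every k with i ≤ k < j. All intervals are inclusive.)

Need some j in [0,4] with (¬left → up), and ¬up at every k in [0,j-1].
  j=0: (¬left → up) holds; no prefix to check → satisfied.

Yes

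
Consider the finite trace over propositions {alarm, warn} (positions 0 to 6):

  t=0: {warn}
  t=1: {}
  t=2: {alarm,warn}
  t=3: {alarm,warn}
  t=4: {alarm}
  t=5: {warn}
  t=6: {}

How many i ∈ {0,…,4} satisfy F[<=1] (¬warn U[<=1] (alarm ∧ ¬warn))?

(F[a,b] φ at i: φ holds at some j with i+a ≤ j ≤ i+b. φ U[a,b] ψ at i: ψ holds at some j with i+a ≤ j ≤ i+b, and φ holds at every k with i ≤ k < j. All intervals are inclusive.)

2

Evaluate at each i in [0,4]:
  i=0: ✗ (none in [0,1])
  i=1: ✗ (none in [1,2])
  i=2: ✗ (none in [2,3])
  i=3: ✓ (witness j=4)
  i=4: ✓ (witness j=4)
Positions where it holds: {3, 4} → 2.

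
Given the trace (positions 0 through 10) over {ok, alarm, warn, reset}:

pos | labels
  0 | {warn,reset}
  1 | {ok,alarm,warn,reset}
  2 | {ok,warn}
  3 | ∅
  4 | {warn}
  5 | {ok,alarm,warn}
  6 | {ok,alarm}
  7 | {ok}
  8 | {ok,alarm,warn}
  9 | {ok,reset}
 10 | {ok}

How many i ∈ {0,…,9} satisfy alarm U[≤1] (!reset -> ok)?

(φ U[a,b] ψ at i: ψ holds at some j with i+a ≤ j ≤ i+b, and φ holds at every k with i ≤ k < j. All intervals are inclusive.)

8

Evaluate at each i in [0,9]:
  i=0: ✓ (rhs at j=0)
  i=1: ✓ (rhs at j=1)
  i=2: ✓ (rhs at j=2)
  i=3: ✗ (no rhs in [3,4])
  i=4: ✗ (lhs fails at k=4 before rhs at j=5)
  i=5: ✓ (rhs at j=5)
  i=6: ✓ (rhs at j=6)
  i=7: ✓ (rhs at j=7)
  i=8: ✓ (rhs at j=8)
  i=9: ✓ (rhs at j=9)
Positions where it holds: {0, 1, 2, 5, 6, 7, 8, 9} → 8.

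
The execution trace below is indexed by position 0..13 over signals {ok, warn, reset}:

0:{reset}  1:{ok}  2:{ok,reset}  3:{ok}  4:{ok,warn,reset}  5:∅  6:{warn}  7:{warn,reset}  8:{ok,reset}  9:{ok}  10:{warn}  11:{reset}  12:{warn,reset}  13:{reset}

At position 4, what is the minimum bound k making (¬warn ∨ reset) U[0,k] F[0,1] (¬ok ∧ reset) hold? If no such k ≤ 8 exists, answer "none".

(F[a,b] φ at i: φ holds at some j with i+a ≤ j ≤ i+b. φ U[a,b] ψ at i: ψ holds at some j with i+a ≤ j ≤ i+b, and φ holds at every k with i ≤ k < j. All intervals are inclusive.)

2

Need earliest j ≥ 4 with F[0,1] (¬ok ∧ reset), and (¬warn ∨ reset) at every k in [4,j-1].
  j=4: rhs fails.
  j=5: rhs fails.
  j=6: rhs holds; lhs holds on [4,5]. k = 2.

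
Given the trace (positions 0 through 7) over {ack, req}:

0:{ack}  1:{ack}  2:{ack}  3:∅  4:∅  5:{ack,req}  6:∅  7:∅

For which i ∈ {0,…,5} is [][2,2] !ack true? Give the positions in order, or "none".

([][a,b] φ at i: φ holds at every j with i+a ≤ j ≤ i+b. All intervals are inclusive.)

1, 2, 4, 5

Evaluate at each i in [0,5]:
  i=0: ✗ (fails at j=2)
  i=1: ✓ (all of [3,3])
  i=2: ✓ (all of [4,4])
  i=3: ✗ (fails at j=5)
  i=4: ✓ (all of [6,6])
  i=5: ✓ (all of [7,7])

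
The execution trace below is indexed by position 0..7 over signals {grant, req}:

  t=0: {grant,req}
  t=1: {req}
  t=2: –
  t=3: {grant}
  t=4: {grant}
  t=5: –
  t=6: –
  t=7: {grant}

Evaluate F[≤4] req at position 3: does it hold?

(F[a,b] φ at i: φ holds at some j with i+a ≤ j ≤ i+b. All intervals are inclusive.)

Check req at each j in [3,7]:
  j=3: false
  j=4: false
  j=5: false
  j=6: false
  j=7: false
No position in the window satisfies it → formula fails.

Does not hold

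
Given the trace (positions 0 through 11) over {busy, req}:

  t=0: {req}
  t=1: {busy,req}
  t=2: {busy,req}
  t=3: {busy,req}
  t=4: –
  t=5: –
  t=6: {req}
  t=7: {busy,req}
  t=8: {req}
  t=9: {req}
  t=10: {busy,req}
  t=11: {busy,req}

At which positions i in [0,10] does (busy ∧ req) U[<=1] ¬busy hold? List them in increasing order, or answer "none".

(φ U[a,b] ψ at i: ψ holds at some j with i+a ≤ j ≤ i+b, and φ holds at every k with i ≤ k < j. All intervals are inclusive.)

Evaluate at each i in [0,10]:
  i=0: ✓ (rhs at j=0)
  i=1: ✗ (no rhs in [1,2])
  i=2: ✗ (no rhs in [2,3])
  i=3: ✓ (rhs at j=4; lhs holds on [3,3])
  i=4: ✓ (rhs at j=4)
  i=5: ✓ (rhs at j=5)
  i=6: ✓ (rhs at j=6)
  i=7: ✓ (rhs at j=8; lhs holds on [7,7])
  i=8: ✓ (rhs at j=8)
  i=9: ✓ (rhs at j=9)
  i=10: ✗ (no rhs in [10,11])

0, 3, 4, 5, 6, 7, 8, 9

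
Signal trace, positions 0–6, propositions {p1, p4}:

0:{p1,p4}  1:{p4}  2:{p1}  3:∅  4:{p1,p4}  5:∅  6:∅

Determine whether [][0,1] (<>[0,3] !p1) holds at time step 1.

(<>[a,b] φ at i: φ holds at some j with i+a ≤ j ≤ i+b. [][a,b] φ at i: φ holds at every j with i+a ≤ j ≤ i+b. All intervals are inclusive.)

Check <>[0,3] !p1 at every j in [1,2]:
  j=1: holds (witness at 1)
  j=2: holds (witness at 3)
All positions satisfy it → formula holds.

Yes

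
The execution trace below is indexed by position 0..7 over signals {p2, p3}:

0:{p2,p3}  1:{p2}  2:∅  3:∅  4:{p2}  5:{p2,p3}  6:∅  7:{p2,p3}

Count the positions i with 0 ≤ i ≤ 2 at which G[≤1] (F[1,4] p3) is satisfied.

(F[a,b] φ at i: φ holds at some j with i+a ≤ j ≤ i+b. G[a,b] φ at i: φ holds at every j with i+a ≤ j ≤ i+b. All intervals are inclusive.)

2

Evaluate at each i in [0,2]:
  i=0: ✗ (fails at j=0)
  i=1: ✓ (all of [1,2])
  i=2: ✓ (all of [2,3])
Positions where it holds: {1, 2} → 2.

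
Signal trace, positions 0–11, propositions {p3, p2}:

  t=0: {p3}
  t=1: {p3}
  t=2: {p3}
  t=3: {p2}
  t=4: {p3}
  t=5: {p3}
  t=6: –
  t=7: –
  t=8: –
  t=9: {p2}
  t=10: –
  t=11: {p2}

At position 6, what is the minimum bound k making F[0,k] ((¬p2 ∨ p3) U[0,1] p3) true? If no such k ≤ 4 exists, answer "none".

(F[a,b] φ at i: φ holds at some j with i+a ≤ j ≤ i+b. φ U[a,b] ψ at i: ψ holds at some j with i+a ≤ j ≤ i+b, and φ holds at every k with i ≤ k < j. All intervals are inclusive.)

Scan j = 6,7,… for ((¬p2 ∨ p3) U[0,1] p3):
  j=6: fails
  j=7: fails
  j=8: fails
  j=9: fails
  j=10: fails
No j in [6,10] satisfies it → none.

none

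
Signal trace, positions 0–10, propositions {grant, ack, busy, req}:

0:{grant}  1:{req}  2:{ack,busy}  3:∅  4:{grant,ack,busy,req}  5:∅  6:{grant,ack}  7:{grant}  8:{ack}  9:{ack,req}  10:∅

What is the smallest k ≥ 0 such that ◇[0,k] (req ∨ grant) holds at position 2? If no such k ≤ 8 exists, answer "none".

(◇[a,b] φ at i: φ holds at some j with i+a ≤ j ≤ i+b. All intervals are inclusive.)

2

Scan j = 2,3,… for (req ∨ grant):
  j=2: fails
  j=3: fails
  j=4: holds
First hit at j=4, so smallest k = 4-2 = 2.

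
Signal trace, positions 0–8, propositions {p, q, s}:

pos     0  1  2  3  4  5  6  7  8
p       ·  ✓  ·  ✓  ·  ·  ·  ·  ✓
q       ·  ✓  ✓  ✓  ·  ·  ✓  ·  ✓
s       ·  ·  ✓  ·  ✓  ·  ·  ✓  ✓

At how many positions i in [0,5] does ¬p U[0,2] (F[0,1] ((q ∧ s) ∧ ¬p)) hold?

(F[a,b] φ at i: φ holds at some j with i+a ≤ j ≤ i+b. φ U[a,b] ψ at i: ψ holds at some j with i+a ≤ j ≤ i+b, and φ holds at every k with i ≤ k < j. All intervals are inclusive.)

Evaluate at each i in [0,5]:
  i=0: ✓ (rhs at j=1; lhs holds on [0,0])
  i=1: ✓ (rhs at j=1)
  i=2: ✓ (rhs at j=2)
  i=3: ✗ (no rhs in [3,5])
  i=4: ✗ (no rhs in [4,6])
  i=5: ✗ (no rhs in [5,7])
Positions where it holds: {0, 1, 2} → 3.

3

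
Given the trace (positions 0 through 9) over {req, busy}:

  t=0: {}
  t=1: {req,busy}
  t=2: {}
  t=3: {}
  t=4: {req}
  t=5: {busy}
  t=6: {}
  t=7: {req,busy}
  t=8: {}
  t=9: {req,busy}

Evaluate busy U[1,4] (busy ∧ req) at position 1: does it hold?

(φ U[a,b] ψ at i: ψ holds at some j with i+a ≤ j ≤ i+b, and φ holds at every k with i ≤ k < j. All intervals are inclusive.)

False

Need some j in [2,5] with (busy ∧ req), and busy at every k in [1,j-1].
  j=2: (busy ∧ req) false.
  j=3: (busy ∧ req) false.
  j=4: (busy ∧ req) false.
  j=5: (busy ∧ req) false.
No j in the window works → until fails.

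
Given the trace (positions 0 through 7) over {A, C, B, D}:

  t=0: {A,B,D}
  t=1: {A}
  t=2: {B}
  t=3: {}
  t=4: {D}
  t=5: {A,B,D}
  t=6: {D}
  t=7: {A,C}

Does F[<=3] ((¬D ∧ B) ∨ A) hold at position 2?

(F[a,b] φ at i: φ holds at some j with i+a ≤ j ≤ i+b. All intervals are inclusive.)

Check ((¬D ∧ B) ∨ A) at each j in [2,5]:
  j=2: true
  j=3: false
  j=4: false
  j=5: true
Found at j=2 → formula holds.

True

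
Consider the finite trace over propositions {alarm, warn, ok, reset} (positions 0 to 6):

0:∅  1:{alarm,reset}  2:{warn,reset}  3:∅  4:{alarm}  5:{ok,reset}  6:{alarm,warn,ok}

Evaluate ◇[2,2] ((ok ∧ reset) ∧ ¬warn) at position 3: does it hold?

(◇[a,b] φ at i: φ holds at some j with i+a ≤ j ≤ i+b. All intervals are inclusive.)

Check ((ok ∧ reset) ∧ ¬warn) at each j in [5,5]:
  j=5: true
Found at j=5 → formula holds.

Holds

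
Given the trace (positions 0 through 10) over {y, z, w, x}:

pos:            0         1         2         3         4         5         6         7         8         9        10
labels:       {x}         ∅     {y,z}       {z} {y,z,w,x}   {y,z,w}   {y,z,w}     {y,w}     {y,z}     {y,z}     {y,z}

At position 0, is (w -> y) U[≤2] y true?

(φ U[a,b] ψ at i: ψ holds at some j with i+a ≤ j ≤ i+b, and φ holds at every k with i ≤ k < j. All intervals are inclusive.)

Need some j in [0,2] with y, and (w -> y) at every k in [0,j-1].
  j=0: y false.
  j=1: y false.
  j=2: y holds; (w -> y) holds at every k in [0,1] → satisfied.

Yes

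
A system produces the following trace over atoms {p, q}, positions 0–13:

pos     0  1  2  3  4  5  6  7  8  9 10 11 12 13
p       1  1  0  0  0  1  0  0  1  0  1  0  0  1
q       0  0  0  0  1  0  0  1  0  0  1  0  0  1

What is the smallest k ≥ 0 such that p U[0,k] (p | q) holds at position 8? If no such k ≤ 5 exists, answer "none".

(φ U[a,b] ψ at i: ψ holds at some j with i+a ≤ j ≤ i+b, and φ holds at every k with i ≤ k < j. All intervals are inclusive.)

Need earliest j ≥ 8 with (p | q), and p at every k in [8,j-1].
  j=8: rhs holds (empty prefix). k = 0.

0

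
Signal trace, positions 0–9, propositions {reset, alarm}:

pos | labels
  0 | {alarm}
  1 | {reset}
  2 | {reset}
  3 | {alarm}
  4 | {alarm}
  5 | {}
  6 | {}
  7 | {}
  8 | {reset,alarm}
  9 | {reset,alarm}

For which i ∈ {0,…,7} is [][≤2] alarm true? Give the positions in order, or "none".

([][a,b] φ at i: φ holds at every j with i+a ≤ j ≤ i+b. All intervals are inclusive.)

Evaluate at each i in [0,7]:
  i=0: ✗ (fails at j=1)
  i=1: ✗ (fails at j=1)
  i=2: ✗ (fails at j=2)
  i=3: ✗ (fails at j=5)
  i=4: ✗ (fails at j=5)
  i=5: ✗ (fails at j=5)
  i=6: ✗ (fails at j=6)
  i=7: ✗ (fails at j=7)

none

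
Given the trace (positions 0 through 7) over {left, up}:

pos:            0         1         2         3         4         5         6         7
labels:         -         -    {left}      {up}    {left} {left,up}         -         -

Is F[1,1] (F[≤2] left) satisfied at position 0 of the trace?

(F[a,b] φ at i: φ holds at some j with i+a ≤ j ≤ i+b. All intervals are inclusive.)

Check F[≤2] left at each j in [1,1]:
  j=1: holds (witness at 2)
Found at j=1 → formula holds.

Yes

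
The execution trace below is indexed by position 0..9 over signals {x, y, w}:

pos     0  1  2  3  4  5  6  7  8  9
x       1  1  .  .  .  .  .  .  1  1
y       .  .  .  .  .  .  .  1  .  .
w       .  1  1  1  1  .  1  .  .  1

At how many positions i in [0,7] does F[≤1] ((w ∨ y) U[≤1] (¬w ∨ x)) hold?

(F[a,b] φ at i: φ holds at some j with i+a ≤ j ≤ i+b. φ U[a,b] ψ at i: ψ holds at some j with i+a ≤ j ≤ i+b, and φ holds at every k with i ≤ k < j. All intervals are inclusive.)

7

Evaluate at each i in [0,7]:
  i=0: ✓ (witness j=0)
  i=1: ✓ (witness j=1)
  i=2: ✗ (none in [2,3])
  i=3: ✓ (witness j=4)
  i=4: ✓ (witness j=4)
  i=5: ✓ (witness j=5)
  i=6: ✓ (witness j=6)
  i=7: ✓ (witness j=7)
Positions where it holds: {0, 1, 3, 4, 5, 6, 7} → 7.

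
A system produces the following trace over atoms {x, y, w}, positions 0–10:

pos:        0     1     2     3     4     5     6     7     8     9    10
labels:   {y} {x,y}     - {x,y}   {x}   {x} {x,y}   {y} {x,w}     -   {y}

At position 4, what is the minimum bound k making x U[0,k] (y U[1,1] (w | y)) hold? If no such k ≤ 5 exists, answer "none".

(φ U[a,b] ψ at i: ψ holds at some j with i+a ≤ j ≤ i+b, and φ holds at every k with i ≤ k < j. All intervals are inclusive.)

2

Need earliest j ≥ 4 with (y U[1,1] (w | y)), and x at every k in [4,j-1].
  j=4: rhs fails.
  j=5: rhs fails.
  j=6: rhs holds; lhs holds on [4,5]. k = 2.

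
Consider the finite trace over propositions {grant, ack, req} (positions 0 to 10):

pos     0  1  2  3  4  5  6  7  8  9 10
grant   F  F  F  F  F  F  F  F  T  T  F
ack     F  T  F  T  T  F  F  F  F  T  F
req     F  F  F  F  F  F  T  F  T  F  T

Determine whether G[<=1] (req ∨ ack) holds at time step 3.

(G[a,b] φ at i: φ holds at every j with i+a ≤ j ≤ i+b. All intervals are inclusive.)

Check (req ∨ ack) at every j in [3,4]:
  j=3: true
  j=4: true
All positions satisfy it → formula holds.

Holds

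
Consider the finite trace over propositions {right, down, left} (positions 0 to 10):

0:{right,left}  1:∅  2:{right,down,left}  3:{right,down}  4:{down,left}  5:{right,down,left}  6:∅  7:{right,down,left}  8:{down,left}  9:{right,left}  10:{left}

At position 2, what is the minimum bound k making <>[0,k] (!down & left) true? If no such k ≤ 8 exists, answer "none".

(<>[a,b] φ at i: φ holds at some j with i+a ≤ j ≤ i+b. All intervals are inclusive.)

7

Scan j = 2,3,… for (!down & left):
  j=2: fails
  j=3: fails
  j=4: fails
  j=5: fails
  j=6: fails
  j=7: fails
  j=8: fails
  j=9: holds
First hit at j=9, so smallest k = 9-2 = 7.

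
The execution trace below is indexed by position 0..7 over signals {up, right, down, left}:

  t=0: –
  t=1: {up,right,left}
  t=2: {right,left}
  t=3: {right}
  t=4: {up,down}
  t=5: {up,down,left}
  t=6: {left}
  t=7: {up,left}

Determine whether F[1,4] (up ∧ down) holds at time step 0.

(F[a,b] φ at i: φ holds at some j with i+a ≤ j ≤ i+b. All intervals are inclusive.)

Holds

Check (up ∧ down) at each j in [1,4]:
  j=1: false
  j=2: false
  j=3: false
  j=4: true
Found at j=4 → formula holds.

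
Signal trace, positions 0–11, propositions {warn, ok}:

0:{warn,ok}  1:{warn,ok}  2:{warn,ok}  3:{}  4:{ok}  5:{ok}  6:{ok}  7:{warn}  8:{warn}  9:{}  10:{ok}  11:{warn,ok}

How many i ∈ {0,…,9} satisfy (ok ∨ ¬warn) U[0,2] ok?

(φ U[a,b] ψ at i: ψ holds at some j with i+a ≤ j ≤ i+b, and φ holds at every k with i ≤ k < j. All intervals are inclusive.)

Evaluate at each i in [0,9]:
  i=0: ✓ (rhs at j=0)
  i=1: ✓ (rhs at j=1)
  i=2: ✓ (rhs at j=2)
  i=3: ✓ (rhs at j=4; lhs holds on [3,3])
  i=4: ✓ (rhs at j=4)
  i=5: ✓ (rhs at j=5)
  i=6: ✓ (rhs at j=6)
  i=7: ✗ (no rhs in [7,9])
  i=8: ✗ (lhs fails at k=8 before rhs at j=10)
  i=9: ✓ (rhs at j=10; lhs holds on [9,9])
Positions where it holds: {0, 1, 2, 3, 4, 5, 6, 9} → 8.

8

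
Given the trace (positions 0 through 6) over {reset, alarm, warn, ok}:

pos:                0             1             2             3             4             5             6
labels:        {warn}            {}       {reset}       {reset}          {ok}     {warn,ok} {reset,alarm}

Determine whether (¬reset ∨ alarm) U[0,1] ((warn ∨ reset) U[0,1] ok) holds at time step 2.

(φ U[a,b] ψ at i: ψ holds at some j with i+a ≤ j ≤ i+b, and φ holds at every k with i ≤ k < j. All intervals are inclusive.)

Need some j in [2,3] with ((warn ∨ reset) U[0,1] ok), and (¬reset ∨ alarm) at every k in [2,j-1].
  j=2: ((warn ∨ reset) U[0,1] ok) — fails.
  j=3: ((warn ∨ reset) U[0,1] ok) holds, but (¬reset ∨ alarm) fails at k=2 → not this j.
No j in the window works → until fails.

No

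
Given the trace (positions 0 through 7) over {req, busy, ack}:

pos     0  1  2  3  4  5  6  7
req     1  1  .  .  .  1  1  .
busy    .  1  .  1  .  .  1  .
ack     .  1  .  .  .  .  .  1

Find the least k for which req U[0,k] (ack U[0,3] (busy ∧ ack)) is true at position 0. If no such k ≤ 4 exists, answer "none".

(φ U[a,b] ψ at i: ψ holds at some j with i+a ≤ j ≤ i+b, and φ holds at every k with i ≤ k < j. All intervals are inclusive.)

Need earliest j ≥ 0 with (ack U[0,3] (busy ∧ ack)), and req at every k in [0,j-1].
  j=0: rhs fails.
  j=1: rhs holds; lhs holds on [0,0]. k = 1.

1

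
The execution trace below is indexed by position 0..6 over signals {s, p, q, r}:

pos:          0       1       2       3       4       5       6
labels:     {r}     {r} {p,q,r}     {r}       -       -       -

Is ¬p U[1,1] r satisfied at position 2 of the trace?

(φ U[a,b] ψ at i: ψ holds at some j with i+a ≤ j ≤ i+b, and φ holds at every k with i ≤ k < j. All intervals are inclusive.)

Does not hold

Need some j in [3,3] with r, and ¬p at every k in [2,j-1].
  j=3: r holds, but ¬p fails at k=2 → not this j.
No j in the window works → until fails.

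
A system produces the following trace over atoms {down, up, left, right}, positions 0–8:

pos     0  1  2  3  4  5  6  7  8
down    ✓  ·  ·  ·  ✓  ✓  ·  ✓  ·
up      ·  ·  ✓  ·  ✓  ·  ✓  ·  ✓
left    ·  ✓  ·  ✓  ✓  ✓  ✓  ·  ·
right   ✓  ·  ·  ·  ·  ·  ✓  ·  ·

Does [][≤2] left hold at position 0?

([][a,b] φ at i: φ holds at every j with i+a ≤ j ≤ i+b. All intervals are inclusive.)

Does not hold

Check left at every j in [0,2]:
  j=0: false
  j=1: true
  j=2: false
Fails at j=0 → formula fails.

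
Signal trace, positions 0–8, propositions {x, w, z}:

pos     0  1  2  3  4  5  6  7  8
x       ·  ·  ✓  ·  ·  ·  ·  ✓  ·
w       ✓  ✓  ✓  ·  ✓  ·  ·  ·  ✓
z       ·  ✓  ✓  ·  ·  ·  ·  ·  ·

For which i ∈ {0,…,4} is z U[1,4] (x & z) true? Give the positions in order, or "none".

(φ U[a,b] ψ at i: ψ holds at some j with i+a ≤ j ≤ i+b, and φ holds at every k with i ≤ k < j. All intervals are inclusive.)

1

Evaluate at each i in [0,4]:
  i=0: ✗ (lhs fails at k=0 before rhs at j=2)
  i=1: ✓ (rhs at j=2; lhs holds on [1,1])
  i=2: ✗ (no rhs in [3,6])
  i=3: ✗ (no rhs in [4,7])
  i=4: ✗ (no rhs in [5,8])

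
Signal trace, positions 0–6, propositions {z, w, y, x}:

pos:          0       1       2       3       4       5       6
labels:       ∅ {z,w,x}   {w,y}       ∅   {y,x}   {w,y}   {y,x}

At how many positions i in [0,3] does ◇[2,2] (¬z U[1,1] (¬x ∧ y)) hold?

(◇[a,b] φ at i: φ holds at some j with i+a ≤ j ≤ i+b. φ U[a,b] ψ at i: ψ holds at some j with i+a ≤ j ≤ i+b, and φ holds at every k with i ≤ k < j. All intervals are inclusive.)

Evaluate at each i in [0,3]:
  i=0: ✗ (none in [2,2])
  i=1: ✗ (none in [3,3])
  i=2: ✓ (witness j=4)
  i=3: ✗ (none in [5,5])
Positions where it holds: {2} → 1.

1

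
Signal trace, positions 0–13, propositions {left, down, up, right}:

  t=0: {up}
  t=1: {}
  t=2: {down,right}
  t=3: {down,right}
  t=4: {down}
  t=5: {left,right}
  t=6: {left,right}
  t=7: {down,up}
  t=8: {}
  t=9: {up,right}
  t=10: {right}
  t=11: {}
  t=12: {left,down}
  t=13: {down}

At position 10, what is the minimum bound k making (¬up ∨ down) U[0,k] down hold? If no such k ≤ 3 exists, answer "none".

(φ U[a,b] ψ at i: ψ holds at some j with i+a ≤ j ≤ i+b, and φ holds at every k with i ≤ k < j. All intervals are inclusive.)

Need earliest j ≥ 10 with down, and (¬up ∨ down) at every k in [10,j-1].
  j=10: rhs fails.
  j=11: rhs fails.
  j=12: rhs holds; lhs holds on [10,11]. k = 2.

2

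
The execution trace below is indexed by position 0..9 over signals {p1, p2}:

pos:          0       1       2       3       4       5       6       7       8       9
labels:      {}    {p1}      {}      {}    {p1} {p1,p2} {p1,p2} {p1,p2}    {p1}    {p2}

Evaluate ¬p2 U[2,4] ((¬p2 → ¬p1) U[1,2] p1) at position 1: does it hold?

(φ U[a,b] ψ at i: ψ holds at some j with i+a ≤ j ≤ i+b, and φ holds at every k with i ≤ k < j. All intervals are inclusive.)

Need some j in [3,5] with ((¬p2 → ¬p1) U[1,2] p1), and ¬p2 at every k in [1,j-1].
  j=3: ((¬p2 → ¬p1) U[1,2] p1) holds; ¬p2 holds at every k in [1,2] → satisfied.

Yes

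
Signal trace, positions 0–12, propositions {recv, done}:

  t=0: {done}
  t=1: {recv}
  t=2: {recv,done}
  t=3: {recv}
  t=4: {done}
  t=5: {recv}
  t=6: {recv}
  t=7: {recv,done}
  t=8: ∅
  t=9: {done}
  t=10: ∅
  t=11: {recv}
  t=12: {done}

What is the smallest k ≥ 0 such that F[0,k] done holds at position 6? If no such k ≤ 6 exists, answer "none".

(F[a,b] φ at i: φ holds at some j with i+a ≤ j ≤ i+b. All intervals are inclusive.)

Scan j = 6,7,… for done:
  j=6: fails
  j=7: holds
First hit at j=7, so smallest k = 7-6 = 1.

1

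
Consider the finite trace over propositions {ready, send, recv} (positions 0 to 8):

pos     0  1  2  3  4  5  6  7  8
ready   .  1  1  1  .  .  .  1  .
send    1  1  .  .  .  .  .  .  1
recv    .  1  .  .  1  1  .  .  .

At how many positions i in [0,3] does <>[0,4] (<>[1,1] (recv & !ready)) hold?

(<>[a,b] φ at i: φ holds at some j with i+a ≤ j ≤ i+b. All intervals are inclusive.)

Evaluate at each i in [0,3]:
  i=0: ✓ (witness j=3)
  i=1: ✓ (witness j=3)
  i=2: ✓ (witness j=3)
  i=3: ✓ (witness j=3)
Positions where it holds: {0, 1, 2, 3} → 4.

4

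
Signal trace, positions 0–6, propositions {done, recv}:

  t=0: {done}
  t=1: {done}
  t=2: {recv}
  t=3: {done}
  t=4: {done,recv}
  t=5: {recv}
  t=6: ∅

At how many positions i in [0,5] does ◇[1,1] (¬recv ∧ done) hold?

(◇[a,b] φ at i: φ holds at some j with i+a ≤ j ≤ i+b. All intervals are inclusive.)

2

Evaluate at each i in [0,5]:
  i=0: ✓ (witness j=1)
  i=1: ✗ (none in [2,2])
  i=2: ✓ (witness j=3)
  i=3: ✗ (none in [4,4])
  i=4: ✗ (none in [5,5])
  i=5: ✗ (none in [6,6])
Positions where it holds: {0, 2} → 2.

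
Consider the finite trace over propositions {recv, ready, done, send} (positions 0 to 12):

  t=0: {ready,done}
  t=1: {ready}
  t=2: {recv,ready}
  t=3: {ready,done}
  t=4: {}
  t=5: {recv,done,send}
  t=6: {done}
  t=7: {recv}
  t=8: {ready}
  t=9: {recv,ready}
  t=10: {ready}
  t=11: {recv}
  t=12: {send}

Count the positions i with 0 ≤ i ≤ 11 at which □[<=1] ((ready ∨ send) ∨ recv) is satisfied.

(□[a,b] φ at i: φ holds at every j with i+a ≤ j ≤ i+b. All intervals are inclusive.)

8

Evaluate at each i in [0,11]:
  i=0: ✓ (all of [0,1])
  i=1: ✓ (all of [1,2])
  i=2: ✓ (all of [2,3])
  i=3: ✗ (fails at j=4)
  i=4: ✗ (fails at j=4)
  i=5: ✗ (fails at j=6)
  i=6: ✗ (fails at j=6)
  i=7: ✓ (all of [7,8])
  i=8: ✓ (all of [8,9])
  i=9: ✓ (all of [9,10])
  i=10: ✓ (all of [10,11])
  i=11: ✓ (all of [11,12])
Positions where it holds: {0, 1, 2, 7, 8, 9, 10, 11} → 8.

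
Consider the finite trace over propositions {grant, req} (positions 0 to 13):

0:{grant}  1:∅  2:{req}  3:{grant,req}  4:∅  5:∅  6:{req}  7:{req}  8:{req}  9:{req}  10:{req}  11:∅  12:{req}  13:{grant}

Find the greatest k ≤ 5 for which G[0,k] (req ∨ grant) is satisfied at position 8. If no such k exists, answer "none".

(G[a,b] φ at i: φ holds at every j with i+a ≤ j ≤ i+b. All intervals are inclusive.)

(req ∨ grant) must hold from j=8 onward; find where it first fails.
  j=8: holds
  j=9: holds
  j=10: holds
  j=11: fails
Holds on [8,10], so largest k = 2.

2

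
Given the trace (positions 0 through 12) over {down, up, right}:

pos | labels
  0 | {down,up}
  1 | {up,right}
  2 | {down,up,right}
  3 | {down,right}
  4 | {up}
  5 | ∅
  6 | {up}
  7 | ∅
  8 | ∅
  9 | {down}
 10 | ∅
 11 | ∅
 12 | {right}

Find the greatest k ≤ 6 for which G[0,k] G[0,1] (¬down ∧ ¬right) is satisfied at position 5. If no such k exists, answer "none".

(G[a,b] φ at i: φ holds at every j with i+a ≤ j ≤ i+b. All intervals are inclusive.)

2

G[0,1] (¬down ∧ ¬right) must hold from j=5 onward; find where it first fails.
  j=5: holds
  j=6: holds
  j=7: holds
  j=8: fails
Holds on [5,7], so largest k = 2.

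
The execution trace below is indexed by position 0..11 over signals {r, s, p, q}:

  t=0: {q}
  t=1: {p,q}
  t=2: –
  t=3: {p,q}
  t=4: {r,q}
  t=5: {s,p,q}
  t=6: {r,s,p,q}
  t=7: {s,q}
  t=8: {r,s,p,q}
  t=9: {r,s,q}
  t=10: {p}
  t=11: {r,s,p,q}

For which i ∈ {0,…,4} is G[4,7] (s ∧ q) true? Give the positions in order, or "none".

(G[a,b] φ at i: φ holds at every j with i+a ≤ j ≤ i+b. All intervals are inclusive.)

Evaluate at each i in [0,4]:
  i=0: ✗ (fails at j=4)
  i=1: ✓ (all of [5,8])
  i=2: ✓ (all of [6,9])
  i=3: ✗ (fails at j=10)
  i=4: ✗ (fails at j=10)

1, 2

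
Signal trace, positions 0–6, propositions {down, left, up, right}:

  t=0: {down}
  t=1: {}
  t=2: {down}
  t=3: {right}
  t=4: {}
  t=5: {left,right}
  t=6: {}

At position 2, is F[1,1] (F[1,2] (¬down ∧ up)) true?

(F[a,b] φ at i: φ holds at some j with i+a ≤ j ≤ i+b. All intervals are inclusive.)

Check F[1,2] (¬down ∧ up) at each j in [3,3]:
  j=3: fails (none in [4,5])
No position in the window satisfies it → formula fails.

Does not hold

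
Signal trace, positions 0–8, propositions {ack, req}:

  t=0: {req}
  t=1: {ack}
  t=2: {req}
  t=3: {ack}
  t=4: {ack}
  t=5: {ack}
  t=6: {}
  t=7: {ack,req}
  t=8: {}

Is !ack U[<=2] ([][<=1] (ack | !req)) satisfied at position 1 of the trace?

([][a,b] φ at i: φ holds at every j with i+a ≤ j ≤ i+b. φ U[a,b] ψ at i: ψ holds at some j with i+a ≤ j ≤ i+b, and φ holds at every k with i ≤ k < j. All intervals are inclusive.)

No

Need some j in [1,3] with [][<=1] (ack | !req), and !ack at every k in [1,j-1].
  j=1: [][<=1] (ack | !req) — fails at 2.
  j=2: [][<=1] (ack | !req) — fails at 2.
  j=3: [][<=1] (ack | !req) holds, but !ack fails at k=1 → not this j.
No j in the window works → until fails.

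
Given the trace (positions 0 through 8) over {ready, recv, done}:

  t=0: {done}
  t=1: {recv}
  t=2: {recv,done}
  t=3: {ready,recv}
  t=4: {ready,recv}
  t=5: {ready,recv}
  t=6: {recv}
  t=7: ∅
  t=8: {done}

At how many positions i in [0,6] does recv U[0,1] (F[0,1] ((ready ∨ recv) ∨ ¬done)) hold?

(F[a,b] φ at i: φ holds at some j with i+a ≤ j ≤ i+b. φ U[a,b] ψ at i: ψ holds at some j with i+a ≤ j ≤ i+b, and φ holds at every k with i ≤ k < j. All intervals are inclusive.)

Evaluate at each i in [0,6]:
  i=0: ✓ (rhs at j=0)
  i=1: ✓ (rhs at j=1)
  i=2: ✓ (rhs at j=2)
  i=3: ✓ (rhs at j=3)
  i=4: ✓ (rhs at j=4)
  i=5: ✓ (rhs at j=5)
  i=6: ✓ (rhs at j=6)
Positions where it holds: {0, 1, 2, 3, 4, 5, 6} → 7.

7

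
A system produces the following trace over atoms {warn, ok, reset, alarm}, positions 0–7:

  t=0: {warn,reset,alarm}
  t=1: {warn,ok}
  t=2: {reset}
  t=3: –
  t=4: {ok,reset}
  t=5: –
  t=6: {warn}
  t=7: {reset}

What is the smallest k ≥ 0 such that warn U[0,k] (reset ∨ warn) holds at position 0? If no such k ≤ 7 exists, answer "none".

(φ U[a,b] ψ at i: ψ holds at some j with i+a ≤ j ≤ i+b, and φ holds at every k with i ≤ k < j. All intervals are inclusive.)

Need earliest j ≥ 0 with (reset ∨ warn), and warn at every k in [0,j-1].
  j=0: rhs holds (empty prefix). k = 0.

0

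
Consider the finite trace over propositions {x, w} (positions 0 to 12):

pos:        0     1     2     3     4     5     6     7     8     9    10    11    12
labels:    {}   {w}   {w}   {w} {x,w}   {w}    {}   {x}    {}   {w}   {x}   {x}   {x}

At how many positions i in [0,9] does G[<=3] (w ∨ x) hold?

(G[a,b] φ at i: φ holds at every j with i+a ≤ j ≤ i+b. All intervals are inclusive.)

Evaluate at each i in [0,9]:
  i=0: ✗ (fails at j=0)
  i=1: ✓ (all of [1,4])
  i=2: ✓ (all of [2,5])
  i=3: ✗ (fails at j=6)
  i=4: ✗ (fails at j=6)
  i=5: ✗ (fails at j=6)
  i=6: ✗ (fails at j=6)
  i=7: ✗ (fails at j=8)
  i=8: ✗ (fails at j=8)
  i=9: ✓ (all of [9,12])
Positions where it holds: {1, 2, 9} → 3.

3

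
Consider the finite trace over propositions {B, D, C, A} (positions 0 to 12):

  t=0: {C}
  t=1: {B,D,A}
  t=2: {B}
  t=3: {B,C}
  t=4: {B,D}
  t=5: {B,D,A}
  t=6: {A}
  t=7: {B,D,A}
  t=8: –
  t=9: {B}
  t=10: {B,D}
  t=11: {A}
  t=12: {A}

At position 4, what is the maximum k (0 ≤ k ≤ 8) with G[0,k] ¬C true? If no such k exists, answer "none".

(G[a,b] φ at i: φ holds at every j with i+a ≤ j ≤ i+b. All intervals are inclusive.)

¬C must hold from j=4 onward; find where it first fails.
  j=4: holds
  j=5: holds
  j=6: holds
  j=7: holds
  j=8: holds
  j=9: holds
  j=10: holds
  j=11: holds
  j=12: holds
Holds through j=12; largest k = 8.

8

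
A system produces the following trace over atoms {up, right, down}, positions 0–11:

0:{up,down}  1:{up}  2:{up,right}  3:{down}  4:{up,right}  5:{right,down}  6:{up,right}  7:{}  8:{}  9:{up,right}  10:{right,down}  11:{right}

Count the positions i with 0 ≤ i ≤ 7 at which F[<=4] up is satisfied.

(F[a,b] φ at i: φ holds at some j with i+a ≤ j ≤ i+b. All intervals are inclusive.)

8

Evaluate at each i in [0,7]:
  i=0: ✓ (witness j=0)
  i=1: ✓ (witness j=1)
  i=2: ✓ (witness j=2)
  i=3: ✓ (witness j=4)
  i=4: ✓ (witness j=4)
  i=5: ✓ (witness j=6)
  i=6: ✓ (witness j=6)
  i=7: ✓ (witness j=9)
Positions where it holds: {0, 1, 2, 3, 4, 5, 6, 7} → 8.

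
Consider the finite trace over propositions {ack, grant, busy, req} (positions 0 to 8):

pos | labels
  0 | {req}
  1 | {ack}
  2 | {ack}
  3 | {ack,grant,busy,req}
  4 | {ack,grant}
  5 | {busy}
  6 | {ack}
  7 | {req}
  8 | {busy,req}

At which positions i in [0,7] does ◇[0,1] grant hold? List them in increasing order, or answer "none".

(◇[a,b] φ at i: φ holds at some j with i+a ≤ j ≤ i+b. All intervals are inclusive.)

Evaluate at each i in [0,7]:
  i=0: ✗ (none in [0,1])
  i=1: ✗ (none in [1,2])
  i=2: ✓ (witness j=3)
  i=3: ✓ (witness j=3)
  i=4: ✓ (witness j=4)
  i=5: ✗ (none in [5,6])
  i=6: ✗ (none in [6,7])
  i=7: ✗ (none in [7,8])

2, 3, 4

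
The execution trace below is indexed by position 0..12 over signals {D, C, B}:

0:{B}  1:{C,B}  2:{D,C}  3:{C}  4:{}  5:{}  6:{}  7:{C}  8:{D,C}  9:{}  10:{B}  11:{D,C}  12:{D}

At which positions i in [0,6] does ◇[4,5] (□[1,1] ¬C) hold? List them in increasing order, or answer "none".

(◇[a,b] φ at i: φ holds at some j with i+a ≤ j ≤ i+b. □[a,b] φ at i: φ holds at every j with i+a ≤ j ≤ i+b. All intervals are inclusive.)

0, 1, 3, 4, 5, 6

Evaluate at each i in [0,6]:
  i=0: ✓ (witness j=4)
  i=1: ✓ (witness j=5)
  i=2: ✗ (none in [6,7])
  i=3: ✓ (witness j=8)
  i=4: ✓ (witness j=8)
  i=5: ✓ (witness j=9)
  i=6: ✓ (witness j=11)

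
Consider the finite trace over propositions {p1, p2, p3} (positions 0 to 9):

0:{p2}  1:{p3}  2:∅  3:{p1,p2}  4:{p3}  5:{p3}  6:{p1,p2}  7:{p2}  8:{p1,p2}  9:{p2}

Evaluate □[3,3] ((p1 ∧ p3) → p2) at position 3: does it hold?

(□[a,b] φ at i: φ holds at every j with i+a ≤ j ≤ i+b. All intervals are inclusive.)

Holds

Check ((p1 ∧ p3) → p2) at every j in [6,6]:
  j=6: antecedent false → ✓
All positions satisfy it → formula holds.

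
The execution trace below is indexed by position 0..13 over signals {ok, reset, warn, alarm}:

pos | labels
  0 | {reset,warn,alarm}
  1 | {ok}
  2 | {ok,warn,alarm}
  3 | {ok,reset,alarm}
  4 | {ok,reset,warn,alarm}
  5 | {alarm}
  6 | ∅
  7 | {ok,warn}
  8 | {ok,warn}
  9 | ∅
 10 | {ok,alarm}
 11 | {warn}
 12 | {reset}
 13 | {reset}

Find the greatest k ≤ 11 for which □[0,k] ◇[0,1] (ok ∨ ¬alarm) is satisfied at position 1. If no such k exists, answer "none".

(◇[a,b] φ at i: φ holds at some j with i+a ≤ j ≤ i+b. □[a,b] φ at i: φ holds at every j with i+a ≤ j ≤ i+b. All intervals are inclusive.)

◇[0,1] (ok ∨ ¬alarm) must hold from j=1 onward; find where it first fails.
  j=1: holds
  j=2: holds
  j=3: holds
  j=4: holds
  j=5: holds
  j=6: holds
  j=7: holds
  j=8: holds
  j=9: holds
  j=10: holds
  j=11: holds
  j=12: holds
Holds through j=12; largest k = 11.

11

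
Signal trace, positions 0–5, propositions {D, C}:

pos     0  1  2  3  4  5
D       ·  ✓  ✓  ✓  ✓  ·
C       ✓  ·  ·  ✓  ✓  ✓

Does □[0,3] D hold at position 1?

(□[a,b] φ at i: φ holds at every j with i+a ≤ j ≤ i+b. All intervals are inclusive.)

Check D at every j in [1,4]:
  j=1: true
  j=2: true
  j=3: true
  j=4: true
All positions satisfy it → formula holds.

Holds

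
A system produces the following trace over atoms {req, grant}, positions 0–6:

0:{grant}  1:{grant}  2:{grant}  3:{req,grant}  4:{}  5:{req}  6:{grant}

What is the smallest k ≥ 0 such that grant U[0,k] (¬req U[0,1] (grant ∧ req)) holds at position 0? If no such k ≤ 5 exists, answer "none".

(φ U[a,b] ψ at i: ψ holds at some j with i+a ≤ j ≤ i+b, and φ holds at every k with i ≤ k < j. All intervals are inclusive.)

Need earliest j ≥ 0 with (¬req U[0,1] (grant ∧ req)), and grant at every k in [0,j-1].
  j=0: rhs fails.
  j=1: rhs fails.
  j=2: rhs holds; lhs holds on [0,1]. k = 2.

2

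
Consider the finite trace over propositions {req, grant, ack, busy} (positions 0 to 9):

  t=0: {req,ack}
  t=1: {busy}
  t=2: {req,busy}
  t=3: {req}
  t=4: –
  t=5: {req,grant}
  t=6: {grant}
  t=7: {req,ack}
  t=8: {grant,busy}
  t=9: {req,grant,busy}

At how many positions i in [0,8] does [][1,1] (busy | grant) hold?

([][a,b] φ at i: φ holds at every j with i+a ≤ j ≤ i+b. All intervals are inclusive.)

Evaluate at each i in [0,8]:
  i=0: ✓ (all of [1,1])
  i=1: ✓ (all of [2,2])
  i=2: ✗ (fails at j=3)
  i=3: ✗ (fails at j=4)
  i=4: ✓ (all of [5,5])
  i=5: ✓ (all of [6,6])
  i=6: ✗ (fails at j=7)
  i=7: ✓ (all of [8,8])
  i=8: ✓ (all of [9,9])
Positions where it holds: {0, 1, 4, 5, 7, 8} → 6.

6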